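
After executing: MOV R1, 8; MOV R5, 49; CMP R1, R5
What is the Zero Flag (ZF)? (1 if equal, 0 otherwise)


Register state trace:
  MOV R1, 8  → R1 = 8
  MOV R5, 49  → R5 = 49
  CMP R1, R5  → computes 8 - 49 = -41
  Result is nonzero, so values are not equal
ZF = 0

0


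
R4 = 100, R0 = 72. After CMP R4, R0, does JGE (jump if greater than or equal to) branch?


Trace:
  R4 = 100, R0 = 72
  CMP R4, R0  → compares 100 vs 72
  JGE checks: is 100 greater than or equal to 72?
  100 > 72, so condition is true
Branch taken: Yes

Yes


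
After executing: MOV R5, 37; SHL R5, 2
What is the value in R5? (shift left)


Register state trace:
  MOV R5, 37  → R5 = 37
  SHL R5, 2  → R5 = 37 << 2 = 37 * 2^2 = 148
Final: R5 = 148

148


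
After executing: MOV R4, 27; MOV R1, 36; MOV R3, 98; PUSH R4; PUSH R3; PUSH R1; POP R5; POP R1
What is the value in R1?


Stack trace (top is rightmost):
  MOV R4, 27  → R4 = 27
  MOV R1, 36  → R1 = 36
  MOV R3, 98  → R3 = 98
  PUSH R4  → stack: [27]
  PUSH R3  → stack: [27, 98]
  PUSH R1  → stack: [27, 98, 36]
  POP R5  → R5 = 36, stack: [27, 98]
  POP R1  → R1 = 98, stack: [27]
Final: R1 = 98

98


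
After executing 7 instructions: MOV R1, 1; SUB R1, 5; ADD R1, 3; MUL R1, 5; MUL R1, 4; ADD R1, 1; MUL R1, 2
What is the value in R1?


Register state trace:
  MOV R1, 1  → R1 = 1
  SUB R1, 5  → R1 = 1 - 5 = -4
  ADD R1, 3  → R1 = -4 + 3 = -1
  MUL R1, 5  → R1 = -1 * 5 = -5
  MUL R1, 4  → R1 = -5 * 4 = -20
  ADD R1, 1  → R1 = -20 + 1 = -19
  MUL R1, 2  → R1 = -19 * 2 = -38
Final: R1 = -38

-38


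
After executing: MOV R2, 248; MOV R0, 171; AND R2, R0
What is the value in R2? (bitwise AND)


Register state trace:
  MOV R2, 248  → R2 = 248 (0b11111000)
  MOV R0, 171  → R0 = 171 (0b10101011)
  AND R2, R0  → R2 = 248 AND 171 = 168 (0b10101000)
Final: R2 = 168

168


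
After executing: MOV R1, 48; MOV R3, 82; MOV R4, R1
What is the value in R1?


Register state trace:
  MOV R1, 48  → R1 = 48
  MOV R3, 82  → R3 = 82
  MOV R4, R1  → R4 = 48
Final: R1 = 48

48


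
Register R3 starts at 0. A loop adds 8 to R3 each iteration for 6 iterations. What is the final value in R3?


Starting value: R3 = 0
  Iter 1: R3 = 0 + 8 = 8
  Iter 2: R3 = 8 + 8 = 16
  Iter 3: R3 = 16 + 8 = 24
  Iter 4: R3 = 24 + 8 = 32
  Iter 5: R3 = 32 + 8 = 40
  Iter 6: R3 = 40 + 8 = 48
Final: R3 = 48

48


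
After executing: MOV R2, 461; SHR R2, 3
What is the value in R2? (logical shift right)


Register state trace:
  MOV R2, 461  → R2 = 461
  SHR R2, 3  → R2 = 461 >> 3 = 461 // 2^3 = 57
Final: R2 = 57

57


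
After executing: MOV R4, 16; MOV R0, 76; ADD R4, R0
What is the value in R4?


Register state trace:
  MOV R4, 16  → R4 = 16
  MOV R0, 76  → R0 = 76
  ADD R4, R0  → R4 = 16 + 76 = 92
Final: R4 = 92

92


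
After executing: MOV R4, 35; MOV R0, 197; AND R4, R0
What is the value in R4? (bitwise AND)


Register state trace:
  MOV R4, 35  → R4 = 35 (0b00100011)
  MOV R0, 197  → R0 = 197 (0b11000101)
  AND R4, R0  → R4 = 35 AND 197 = 1 (0b00000001)
Final: R4 = 1

1


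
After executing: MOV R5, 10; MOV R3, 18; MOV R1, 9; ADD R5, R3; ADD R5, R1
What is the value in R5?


Register state trace:
  MOV R5, 10  → R5 = 10
  MOV R3, 18  → R3 = 18
  MOV R1, 9  → R1 = 9
  ADD R5, R3  → R5 = 10 + 18 = 28
  ADD R5, R1  → R5 = 28 + 9 = 37
Final: R5 = 37

37


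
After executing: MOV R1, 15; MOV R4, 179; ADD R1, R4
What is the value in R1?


Register state trace:
  MOV R1, 15  → R1 = 15
  MOV R4, 179  → R4 = 179
  ADD R1, R4  → R1 = 15 + 179 = 194
Final: R1 = 194

194


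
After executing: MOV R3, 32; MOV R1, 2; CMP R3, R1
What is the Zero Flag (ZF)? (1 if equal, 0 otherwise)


Register state trace:
  MOV R3, 32  → R3 = 32
  MOV R1, 2  → R1 = 2
  CMP R3, R1  → computes 32 - 2 = 30
  Result is nonzero, so values are not equal
ZF = 0

0


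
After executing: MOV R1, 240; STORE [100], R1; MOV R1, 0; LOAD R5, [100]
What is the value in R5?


Register and memory trace:
  MOV R1, 240  → R1 = 240
  STORE [100], R1  → mem[100] = 240
  MOV R1, 0  → R1 = 0
  LOAD R5, [100]  → R5 = mem[100] = 240
Final: R5 = 240

240


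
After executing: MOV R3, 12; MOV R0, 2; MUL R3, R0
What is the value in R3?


Register state trace:
  MOV R3, 12  → R3 = 12
  MOV R0, 2  → R0 = 2
  MUL R3, R0  → R3 = 12 * 2 = 24
Final: R3 = 24

24


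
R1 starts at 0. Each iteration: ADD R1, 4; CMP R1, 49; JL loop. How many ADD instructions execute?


Loop trace (R1 starts at 0, target 49, step 4):
  ADD #1: R1 = 0 + 4 = 4  → 4 < 49, loop
  ADD #2: R1 = 4 + 4 = 8  → 8 < 49, loop
  ADD #3: R1 = 8 + 4 = 12  → 12 < 49, loop
  ADD #4: R1 = 12 + 4 = 16  → 16 < 49, loop
  ADD #5: R1 = 16 + 4 = 20  → 20 < 49, loop
  ADD #6: R1 = 20 + 4 = 24  → 24 < 49, loop
  ADD #7: R1 = 24 + 4 = 28  → 28 < 49, loop
  ADD #8: R1 = 28 + 4 = 32  → 32 < 49, loop
  ADD #9: R1 = 32 + 4 = 36  → 36 < 49, loop
  ADD #10: R1 = 36 + 4 = 40  → 40 < 49, loop
  ADD #11: R1 = 40 + 4 = 44  → 44 < 49, loop
  ADD #12: R1 = 44 + 4 = 48  → 48 < 49, loop
  ADD #13: R1 = 48 + 4 = 52  → 52 >= 49, exit
Total ADD instructions: 13

13


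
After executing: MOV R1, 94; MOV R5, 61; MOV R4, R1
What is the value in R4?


Register state trace:
  MOV R1, 94  → R1 = 94
  MOV R5, 61  → R5 = 61
  MOV R4, R1  → R4 = 94
Final: R4 = 94

94


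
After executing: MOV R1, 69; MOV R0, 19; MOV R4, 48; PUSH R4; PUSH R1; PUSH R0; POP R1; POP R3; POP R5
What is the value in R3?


Stack trace (top is rightmost):
  MOV R1, 69  → R1 = 69
  MOV R0, 19  → R0 = 19
  MOV R4, 48  → R4 = 48
  PUSH R4  → stack: [48]
  PUSH R1  → stack: [48, 69]
  PUSH R0  → stack: [48, 69, 19]
  POP R1  → R1 = 19, stack: [48, 69]
  POP R3  → R3 = 69, stack: [48]
  POP R5  → R5 = 48, stack: []
Final: R3 = 69

69


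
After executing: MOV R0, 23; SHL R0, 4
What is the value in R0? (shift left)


Register state trace:
  MOV R0, 23  → R0 = 23
  SHL R0, 4  → R0 = 23 << 4 = 23 * 2^4 = 368
Final: R0 = 368

368


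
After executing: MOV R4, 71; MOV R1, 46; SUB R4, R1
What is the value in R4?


Register state trace:
  MOV R4, 71  → R4 = 71
  MOV R1, 46  → R1 = 46
  SUB R4, R1  → R4 = 71 - 46 = 25
Final: R4 = 25

25


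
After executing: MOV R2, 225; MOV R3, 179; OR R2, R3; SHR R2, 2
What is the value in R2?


Register state trace:
  MOV R2, 225  → R2 = 225 (0b11100001)
  MOV R3, 179  → R3 = 179 (0b10110011)
  OR R2, R3  → R2 = 225 OR 179 = 243 (0b11110011)
  SHR R2, 2  → R2 = 243 >> 2 = 60
Final: R2 = 60

60


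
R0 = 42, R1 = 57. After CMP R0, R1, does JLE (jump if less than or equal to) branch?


Trace:
  R0 = 42, R1 = 57
  CMP R0, R1  → compares 42 vs 57
  JLE checks: is 42 less than or equal to 57?
  42 < 57, so condition is true
Branch taken: Yes

Yes


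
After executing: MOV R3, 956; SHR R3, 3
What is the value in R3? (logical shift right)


Register state trace:
  MOV R3, 956  → R3 = 956
  SHR R3, 3  → R3 = 956 >> 3 = 956 // 2^3 = 119
Final: R3 = 119

119


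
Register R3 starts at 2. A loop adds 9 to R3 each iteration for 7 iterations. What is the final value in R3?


Starting value: R3 = 2
  Iter 1: R3 = 2 + 9 = 11
  Iter 2: R3 = 11 + 9 = 20
  Iter 3: R3 = 20 + 9 = 29
  Iter 4: R3 = 29 + 9 = 38
  Iter 5: R3 = 38 + 9 = 47
  Iter 6: R3 = 47 + 9 = 56
  Iter 7: R3 = 56 + 9 = 65
Final: R3 = 65

65


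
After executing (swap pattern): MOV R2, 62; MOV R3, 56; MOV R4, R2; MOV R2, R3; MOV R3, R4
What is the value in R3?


Register state trace (swap pattern):
  MOV R2, 62  → R2 = 62
  MOV R3, 56  → R3 = 56
  MOV R4, R2  → R4 = 62  (save R2)
  MOV R2, R3  → R2 = 56  (R2 gets R3's value)
  MOV R3, R4  → R3 = 62  (R3 gets saved value)
Final: R3 = 62

62


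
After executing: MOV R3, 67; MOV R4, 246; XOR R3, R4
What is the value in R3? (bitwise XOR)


Register state trace:
  MOV R3, 67  → R3 = 67 (0b01000011)
  MOV R4, 246  → R4 = 246 (0b11110110)
  XOR R3, R4  → R3 = 67 XOR 246 = 181 (0b10110101)
Final: R3 = 181

181


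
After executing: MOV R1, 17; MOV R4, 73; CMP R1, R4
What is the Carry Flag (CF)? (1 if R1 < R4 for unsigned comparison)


Register state trace:
  MOV R1, 17  → R1 = 17
  MOV R4, 73  → R4 = 73
  CMP R1, R4  → unsigned 17 - 73: borrow occurs
  17 < 73, so CF = 1
CF = 1

1


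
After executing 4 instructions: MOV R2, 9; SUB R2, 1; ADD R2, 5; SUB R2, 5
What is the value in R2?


Register state trace:
  MOV R2, 9  → R2 = 9
  SUB R2, 1  → R2 = 9 - 1 = 8
  ADD R2, 5  → R2 = 8 + 5 = 13
  SUB R2, 5  → R2 = 13 - 5 = 8
Final: R2 = 8

8


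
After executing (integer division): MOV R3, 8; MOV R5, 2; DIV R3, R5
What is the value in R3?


Register state trace:
  MOV R3, 8  → R3 = 8
  MOV R5, 2  → R5 = 2
  DIV R3, R5  → R3 = 8 // 2 = 4
Final: R3 = 4

4


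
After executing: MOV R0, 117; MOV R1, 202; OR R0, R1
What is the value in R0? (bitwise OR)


Register state trace:
  MOV R0, 117  → R0 = 117 (0b01110101)
  MOV R1, 202  → R1 = 202 (0b11001010)
  OR R0, R1   → R0 = 117 OR 202 = 255 (0b11111111)
Final: R0 = 255

255


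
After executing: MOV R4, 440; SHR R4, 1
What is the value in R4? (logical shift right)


Register state trace:
  MOV R4, 440  → R4 = 440
  SHR R4, 1  → R4 = 440 >> 1 = 440 // 2^1 = 220
Final: R4 = 220

220


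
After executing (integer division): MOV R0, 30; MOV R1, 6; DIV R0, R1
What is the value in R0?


Register state trace:
  MOV R0, 30  → R0 = 30
  MOV R1, 6  → R1 = 6
  DIV R0, R1  → R0 = 30 // 6 = 5
Final: R0 = 5

5


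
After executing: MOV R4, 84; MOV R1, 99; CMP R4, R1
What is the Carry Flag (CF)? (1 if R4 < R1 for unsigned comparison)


Register state trace:
  MOV R4, 84  → R4 = 84
  MOV R1, 99  → R1 = 99
  CMP R4, R1  → unsigned 84 - 99: borrow occurs
  84 < 99, so CF = 1
CF = 1

1


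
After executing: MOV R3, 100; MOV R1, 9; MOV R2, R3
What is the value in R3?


Register state trace:
  MOV R3, 100  → R3 = 100
  MOV R1, 9  → R1 = 9
  MOV R2, R3  → R2 = 100
Final: R3 = 100

100


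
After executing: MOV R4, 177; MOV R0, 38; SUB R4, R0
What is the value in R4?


Register state trace:
  MOV R4, 177  → R4 = 177
  MOV R0, 38  → R0 = 38
  SUB R4, R0  → R4 = 177 - 38 = 139
Final: R4 = 139

139


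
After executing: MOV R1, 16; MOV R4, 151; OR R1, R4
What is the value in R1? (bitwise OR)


Register state trace:
  MOV R1, 16  → R1 = 16 (0b00010000)
  MOV R4, 151  → R4 = 151 (0b10010111)
  OR R1, R4   → R1 = 16 OR 151 = 151 (0b10010111)
Final: R1 = 151

151


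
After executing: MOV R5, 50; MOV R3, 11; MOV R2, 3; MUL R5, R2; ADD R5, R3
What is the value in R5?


Register state trace:
  MOV R5, 50  → R5 = 50
  MOV R3, 11  → R3 = 11
  MOV R2, 3  → R2 = 3
  MUL R5, R2  → R5 = 50 * 3 = 150
  ADD R5, R3  → R5 = 150 + 11 = 161
Final: R5 = 161

161


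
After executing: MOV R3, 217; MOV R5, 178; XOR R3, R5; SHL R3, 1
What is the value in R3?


Register state trace:
  MOV R3, 217  → R3 = 217 (0b11011001)
  MOV R5, 178  → R5 = 178 (0b10110010)
  XOR R3, R5  → R3 = 217 XOR 178 = 107 (0b01101011)
  SHL R3, 1  → R3 = 107 << 1 = 214
Final: R3 = 214

214


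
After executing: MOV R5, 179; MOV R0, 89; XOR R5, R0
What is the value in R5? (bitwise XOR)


Register state trace:
  MOV R5, 179  → R5 = 179 (0b10110011)
  MOV R0, 89  → R0 = 89 (0b01011001)
  XOR R5, R0  → R5 = 179 XOR 89 = 234 (0b11101010)
Final: R5 = 234

234


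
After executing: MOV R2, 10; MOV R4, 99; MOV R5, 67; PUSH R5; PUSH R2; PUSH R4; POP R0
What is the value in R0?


Stack trace (top is rightmost):
  MOV R2, 10  → R2 = 10
  MOV R4, 99  → R4 = 99
  MOV R5, 67  → R5 = 67
  PUSH R5  → stack: [67]
  PUSH R2  → stack: [67, 10]
  PUSH R4  → stack: [67, 10, 99]
  POP R0  → R0 = 99, stack: [67, 10]
Final: R0 = 99

99


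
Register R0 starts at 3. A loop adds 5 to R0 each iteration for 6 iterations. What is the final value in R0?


Starting value: R0 = 3
  Iter 1: R0 = 3 + 5 = 8
  Iter 2: R0 = 8 + 5 = 13
  Iter 3: R0 = 13 + 5 = 18
  Iter 4: R0 = 18 + 5 = 23
  Iter 5: R0 = 23 + 5 = 28
  Iter 6: R0 = 28 + 5 = 33
Final: R0 = 33

33


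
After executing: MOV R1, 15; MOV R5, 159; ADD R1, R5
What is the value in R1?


Register state trace:
  MOV R1, 15  → R1 = 15
  MOV R5, 159  → R5 = 159
  ADD R1, R5  → R1 = 15 + 159 = 174
Final: R1 = 174

174


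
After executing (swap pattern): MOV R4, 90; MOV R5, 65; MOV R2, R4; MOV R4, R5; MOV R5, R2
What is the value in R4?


Register state trace (swap pattern):
  MOV R4, 90  → R4 = 90
  MOV R5, 65  → R5 = 65
  MOV R2, R4  → R2 = 90  (save R4)
  MOV R4, R5  → R4 = 65  (R4 gets R5's value)
  MOV R5, R2  → R5 = 90  (R5 gets saved value)
Final: R4 = 65

65


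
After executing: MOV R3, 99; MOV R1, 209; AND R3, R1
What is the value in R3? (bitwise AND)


Register state trace:
  MOV R3, 99  → R3 = 99 (0b01100011)
  MOV R1, 209  → R1 = 209 (0b11010001)
  AND R3, R1  → R3 = 99 AND 209 = 65 (0b01000001)
Final: R3 = 65

65


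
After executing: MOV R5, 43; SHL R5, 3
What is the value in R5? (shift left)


Register state trace:
  MOV R5, 43  → R5 = 43
  SHL R5, 3  → R5 = 43 << 3 = 43 * 2^3 = 344
Final: R5 = 344

344


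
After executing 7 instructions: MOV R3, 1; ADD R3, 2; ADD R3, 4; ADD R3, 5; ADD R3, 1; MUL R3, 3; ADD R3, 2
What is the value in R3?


Register state trace:
  MOV R3, 1  → R3 = 1
  ADD R3, 2  → R3 = 1 + 2 = 3
  ADD R3, 4  → R3 = 3 + 4 = 7
  ADD R3, 5  → R3 = 7 + 5 = 12
  ADD R3, 1  → R3 = 12 + 1 = 13
  MUL R3, 3  → R3 = 13 * 3 = 39
  ADD R3, 2  → R3 = 39 + 2 = 41
Final: R3 = 41

41


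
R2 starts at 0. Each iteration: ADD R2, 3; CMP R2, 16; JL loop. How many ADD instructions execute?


Loop trace (R2 starts at 0, target 16, step 3):
  ADD #1: R2 = 0 + 3 = 3  → 3 < 16, loop
  ADD #2: R2 = 3 + 3 = 6  → 6 < 16, loop
  ADD #3: R2 = 6 + 3 = 9  → 9 < 16, loop
  ADD #4: R2 = 9 + 3 = 12  → 12 < 16, loop
  ADD #5: R2 = 12 + 3 = 15  → 15 < 16, loop
  ADD #6: R2 = 15 + 3 = 18  → 18 >= 16, exit
Total ADD instructions: 6

6


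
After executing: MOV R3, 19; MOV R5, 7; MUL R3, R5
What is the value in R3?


Register state trace:
  MOV R3, 19  → R3 = 19
  MOV R5, 7  → R5 = 7
  MUL R3, R5  → R3 = 19 * 7 = 133
Final: R3 = 133

133


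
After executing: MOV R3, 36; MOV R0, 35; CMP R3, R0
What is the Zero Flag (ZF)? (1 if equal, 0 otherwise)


Register state trace:
  MOV R3, 36  → R3 = 36
  MOV R0, 35  → R0 = 35
  CMP R3, R0  → computes 36 - 35 = 1
  Result is nonzero, so values are not equal
ZF = 0

0


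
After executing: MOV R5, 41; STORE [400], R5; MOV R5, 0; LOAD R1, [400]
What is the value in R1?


Register and memory trace:
  MOV R5, 41  → R5 = 41
  STORE [400], R5  → mem[400] = 41
  MOV R5, 0  → R5 = 0
  LOAD R1, [400]  → R1 = mem[400] = 41
Final: R1 = 41

41


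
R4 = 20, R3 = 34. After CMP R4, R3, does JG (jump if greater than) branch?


Trace:
  R4 = 20, R3 = 34
  CMP R4, R3  → compares 20 vs 34
  JG checks: is 20 greater than 34?
  20 < 34, so condition is false
Branch taken: No

No


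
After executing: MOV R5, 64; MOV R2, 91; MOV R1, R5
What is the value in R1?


Register state trace:
  MOV R5, 64  → R5 = 64
  MOV R2, 91  → R2 = 91
  MOV R1, R5  → R1 = 64
Final: R1 = 64

64


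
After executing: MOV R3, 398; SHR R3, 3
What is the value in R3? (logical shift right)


Register state trace:
  MOV R3, 398  → R3 = 398
  SHR R3, 3  → R3 = 398 >> 3 = 398 // 2^3 = 49
Final: R3 = 49

49


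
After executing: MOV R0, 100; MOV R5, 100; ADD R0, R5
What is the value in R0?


Register state trace:
  MOV R0, 100  → R0 = 100
  MOV R5, 100  → R5 = 100
  ADD R0, R5  → R0 = 100 + 100 = 200
Final: R0 = 200

200


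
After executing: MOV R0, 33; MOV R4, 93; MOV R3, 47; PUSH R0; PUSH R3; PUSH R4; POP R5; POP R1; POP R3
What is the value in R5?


Stack trace (top is rightmost):
  MOV R0, 33  → R0 = 33
  MOV R4, 93  → R4 = 93
  MOV R3, 47  → R3 = 47
  PUSH R0  → stack: [33]
  PUSH R3  → stack: [33, 47]
  PUSH R4  → stack: [33, 47, 93]
  POP R5  → R5 = 93, stack: [33, 47]
  POP R1  → R1 = 47, stack: [33]
  POP R3  → R3 = 33, stack: []
Final: R5 = 93

93


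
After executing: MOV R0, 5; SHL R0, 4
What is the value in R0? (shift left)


Register state trace:
  MOV R0, 5  → R0 = 5
  SHL R0, 4  → R0 = 5 << 4 = 5 * 2^4 = 80
Final: R0 = 80

80


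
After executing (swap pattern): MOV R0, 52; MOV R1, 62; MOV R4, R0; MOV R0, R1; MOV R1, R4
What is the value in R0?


Register state trace (swap pattern):
  MOV R0, 52  → R0 = 52
  MOV R1, 62  → R1 = 62
  MOV R4, R0  → R4 = 52  (save R0)
  MOV R0, R1  → R0 = 62  (R0 gets R1's value)
  MOV R1, R4  → R1 = 52  (R1 gets saved value)
Final: R0 = 62

62


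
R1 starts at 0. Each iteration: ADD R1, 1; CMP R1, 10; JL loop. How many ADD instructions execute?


Loop trace (R1 starts at 0, target 10, step 1):
  ADD #1: R1 = 0 + 1 = 1  → 1 < 10, loop
  ADD #2: R1 = 1 + 1 = 2  → 2 < 10, loop
  ADD #3: R1 = 2 + 1 = 3  → 3 < 10, loop
  ADD #4: R1 = 3 + 1 = 4  → 4 < 10, loop
  ADD #5: R1 = 4 + 1 = 5  → 5 < 10, loop
  ADD #6: R1 = 5 + 1 = 6  → 6 < 10, loop
  ADD #7: R1 = 6 + 1 = 7  → 7 < 10, loop
  ADD #8: R1 = 7 + 1 = 8  → 8 < 10, loop
  ADD #9: R1 = 8 + 1 = 9  → 9 < 10, loop
  ADD #10: R1 = 9 + 1 = 10  → 10 >= 10, exit
Total ADD instructions: 10

10


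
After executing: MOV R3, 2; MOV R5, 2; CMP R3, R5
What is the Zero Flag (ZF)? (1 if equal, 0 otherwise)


Register state trace:
  MOV R3, 2  → R3 = 2
  MOV R5, 2  → R5 = 2
  CMP R3, R5  → computes 2 - 2 = 0
  Result is zero, so values are equal
ZF = 1

1


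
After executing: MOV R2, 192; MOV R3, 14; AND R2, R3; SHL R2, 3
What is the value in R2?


Register state trace:
  MOV R2, 192  → R2 = 192 (0b11000000)
  MOV R3, 14  → R3 = 14 (0b00001110)
  AND R2, R3  → R2 = 192 AND 14 = 0 (0b00000000)
  SHL R2, 3  → R2 = 0 << 3 = 0
Final: R2 = 0

0


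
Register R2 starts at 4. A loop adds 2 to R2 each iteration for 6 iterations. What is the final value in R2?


Starting value: R2 = 4
  Iter 1: R2 = 4 + 2 = 6
  Iter 2: R2 = 6 + 2 = 8
  Iter 3: R2 = 8 + 2 = 10
  Iter 4: R2 = 10 + 2 = 12
  Iter 5: R2 = 12 + 2 = 14
  Iter 6: R2 = 14 + 2 = 16
Final: R2 = 16

16


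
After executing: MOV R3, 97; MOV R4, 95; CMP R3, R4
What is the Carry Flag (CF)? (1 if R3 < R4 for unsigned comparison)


Register state trace:
  MOV R3, 97  → R3 = 97
  MOV R4, 95  → R4 = 95
  CMP R3, R4  → unsigned 97 - 95: no borrow
  97 >= 95, so CF = 0
CF = 0

0


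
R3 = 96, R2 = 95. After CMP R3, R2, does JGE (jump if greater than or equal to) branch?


Trace:
  R3 = 96, R2 = 95
  CMP R3, R2  → compares 96 vs 95
  JGE checks: is 96 greater than or equal to 95?
  96 > 95, so condition is true
Branch taken: Yes

Yes


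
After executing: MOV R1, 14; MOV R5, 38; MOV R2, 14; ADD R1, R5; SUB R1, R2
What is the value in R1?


Register state trace:
  MOV R1, 14  → R1 = 14
  MOV R5, 38  → R5 = 38
  MOV R2, 14  → R2 = 14
  ADD R1, R5  → R1 = 14 + 38 = 52
  SUB R1, R2  → R1 = 52 - 14 = 38
Final: R1 = 38

38


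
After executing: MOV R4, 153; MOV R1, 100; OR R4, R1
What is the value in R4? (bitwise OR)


Register state trace:
  MOV R4, 153  → R4 = 153 (0b10011001)
  MOV R1, 100  → R1 = 100 (0b01100100)
  OR R4, R1   → R4 = 153 OR 100 = 253 (0b11111101)
Final: R4 = 253

253


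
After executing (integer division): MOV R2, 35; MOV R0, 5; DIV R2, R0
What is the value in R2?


Register state trace:
  MOV R2, 35  → R2 = 35
  MOV R0, 5  → R0 = 5
  DIV R2, R0  → R2 = 35 // 5 = 7
Final: R2 = 7

7


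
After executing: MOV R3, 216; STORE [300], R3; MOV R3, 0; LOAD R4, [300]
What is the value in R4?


Register and memory trace:
  MOV R3, 216  → R3 = 216
  STORE [300], R3  → mem[300] = 216
  MOV R3, 0  → R3 = 0
  LOAD R4, [300]  → R4 = mem[300] = 216
Final: R4 = 216

216


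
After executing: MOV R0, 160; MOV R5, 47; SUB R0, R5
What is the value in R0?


Register state trace:
  MOV R0, 160  → R0 = 160
  MOV R5, 47  → R5 = 47
  SUB R0, R5  → R0 = 160 - 47 = 113
Final: R0 = 113

113


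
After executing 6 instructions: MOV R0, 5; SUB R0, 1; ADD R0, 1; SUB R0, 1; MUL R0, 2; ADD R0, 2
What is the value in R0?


Register state trace:
  MOV R0, 5  → R0 = 5
  SUB R0, 1  → R0 = 5 - 1 = 4
  ADD R0, 1  → R0 = 4 + 1 = 5
  SUB R0, 1  → R0 = 5 - 1 = 4
  MUL R0, 2  → R0 = 4 * 2 = 8
  ADD R0, 2  → R0 = 8 + 2 = 10
Final: R0 = 10

10


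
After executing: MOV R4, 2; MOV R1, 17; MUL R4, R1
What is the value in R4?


Register state trace:
  MOV R4, 2  → R4 = 2
  MOV R1, 17  → R1 = 17
  MUL R4, R1  → R4 = 2 * 17 = 34
Final: R4 = 34

34


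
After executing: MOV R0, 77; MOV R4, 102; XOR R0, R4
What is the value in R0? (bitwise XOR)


Register state trace:
  MOV R0, 77  → R0 = 77 (0b01001101)
  MOV R4, 102  → R4 = 102 (0b01100110)
  XOR R0, R4  → R0 = 77 XOR 102 = 43 (0b00101011)
Final: R0 = 43

43


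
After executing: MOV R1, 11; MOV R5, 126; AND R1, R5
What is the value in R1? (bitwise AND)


Register state trace:
  MOV R1, 11  → R1 = 11 (0b00001011)
  MOV R5, 126  → R5 = 126 (0b01111110)
  AND R1, R5  → R1 = 11 AND 126 = 10 (0b00001010)
Final: R1 = 10

10


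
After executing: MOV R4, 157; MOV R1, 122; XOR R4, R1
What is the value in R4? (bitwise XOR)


Register state trace:
  MOV R4, 157  → R4 = 157 (0b10011101)
  MOV R1, 122  → R1 = 122 (0b01111010)
  XOR R4, R1  → R4 = 157 XOR 122 = 231 (0b11100111)
Final: R4 = 231

231


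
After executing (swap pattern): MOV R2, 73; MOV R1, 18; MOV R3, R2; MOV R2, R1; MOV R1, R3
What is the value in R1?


Register state trace (swap pattern):
  MOV R2, 73  → R2 = 73
  MOV R1, 18  → R1 = 18
  MOV R3, R2  → R3 = 73  (save R2)
  MOV R2, R1  → R2 = 18  (R2 gets R1's value)
  MOV R1, R3  → R1 = 73  (R1 gets saved value)
Final: R1 = 73

73


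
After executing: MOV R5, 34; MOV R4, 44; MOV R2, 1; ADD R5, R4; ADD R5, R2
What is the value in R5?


Register state trace:
  MOV R5, 34  → R5 = 34
  MOV R4, 44  → R4 = 44
  MOV R2, 1  → R2 = 1
  ADD R5, R4  → R5 = 34 + 44 = 78
  ADD R5, R2  → R5 = 78 + 1 = 79
Final: R5 = 79

79


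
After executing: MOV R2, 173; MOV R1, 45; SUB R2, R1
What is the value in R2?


Register state trace:
  MOV R2, 173  → R2 = 173
  MOV R1, 45  → R1 = 45
  SUB R2, R1  → R2 = 173 - 45 = 128
Final: R2 = 128

128


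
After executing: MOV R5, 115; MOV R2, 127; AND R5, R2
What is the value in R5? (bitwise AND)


Register state trace:
  MOV R5, 115  → R5 = 115 (0b01110011)
  MOV R2, 127  → R2 = 127 (0b01111111)
  AND R5, R2  → R5 = 115 AND 127 = 115 (0b01110011)
Final: R5 = 115

115


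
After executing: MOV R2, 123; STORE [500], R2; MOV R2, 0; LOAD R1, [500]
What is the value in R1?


Register and memory trace:
  MOV R2, 123  → R2 = 123
  STORE [500], R2  → mem[500] = 123
  MOV R2, 0  → R2 = 0
  LOAD R1, [500]  → R1 = mem[500] = 123
Final: R1 = 123

123


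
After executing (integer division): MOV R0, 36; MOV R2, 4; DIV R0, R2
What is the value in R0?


Register state trace:
  MOV R0, 36  → R0 = 36
  MOV R2, 4  → R2 = 4
  DIV R0, R2  → R0 = 36 // 4 = 9
Final: R0 = 9

9


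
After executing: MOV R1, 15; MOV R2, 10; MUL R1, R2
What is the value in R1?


Register state trace:
  MOV R1, 15  → R1 = 15
  MOV R2, 10  → R2 = 10
  MUL R1, R2  → R1 = 15 * 10 = 150
Final: R1 = 150

150


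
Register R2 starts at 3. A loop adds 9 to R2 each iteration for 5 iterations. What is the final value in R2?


Starting value: R2 = 3
  Iter 1: R2 = 3 + 9 = 12
  Iter 2: R2 = 12 + 9 = 21
  Iter 3: R2 = 21 + 9 = 30
  Iter 4: R2 = 30 + 9 = 39
  Iter 5: R2 = 39 + 9 = 48
Final: R2 = 48

48


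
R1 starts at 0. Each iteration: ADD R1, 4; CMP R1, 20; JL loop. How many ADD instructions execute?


Loop trace (R1 starts at 0, target 20, step 4):
  ADD #1: R1 = 0 + 4 = 4  → 4 < 20, loop
  ADD #2: R1 = 4 + 4 = 8  → 8 < 20, loop
  ADD #3: R1 = 8 + 4 = 12  → 12 < 20, loop
  ADD #4: R1 = 12 + 4 = 16  → 16 < 20, loop
  ADD #5: R1 = 16 + 4 = 20  → 20 >= 20, exit
Total ADD instructions: 5

5


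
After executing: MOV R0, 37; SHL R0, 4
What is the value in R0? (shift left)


Register state trace:
  MOV R0, 37  → R0 = 37
  SHL R0, 4  → R0 = 37 << 4 = 37 * 2^4 = 592
Final: R0 = 592

592


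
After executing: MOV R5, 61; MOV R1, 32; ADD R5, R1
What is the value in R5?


Register state trace:
  MOV R5, 61  → R5 = 61
  MOV R1, 32  → R1 = 32
  ADD R5, R1  → R5 = 61 + 32 = 93
Final: R5 = 93

93


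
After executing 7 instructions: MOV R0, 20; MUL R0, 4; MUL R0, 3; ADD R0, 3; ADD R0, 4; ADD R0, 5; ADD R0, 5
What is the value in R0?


Register state trace:
  MOV R0, 20  → R0 = 20
  MUL R0, 4  → R0 = 20 * 4 = 80
  MUL R0, 3  → R0 = 80 * 3 = 240
  ADD R0, 3  → R0 = 240 + 3 = 243
  ADD R0, 4  → R0 = 243 + 4 = 247
  ADD R0, 5  → R0 = 247 + 5 = 252
  ADD R0, 5  → R0 = 252 + 5 = 257
Final: R0 = 257

257


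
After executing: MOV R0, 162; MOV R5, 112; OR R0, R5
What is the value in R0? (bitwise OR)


Register state trace:
  MOV R0, 162  → R0 = 162 (0b10100010)
  MOV R5, 112  → R5 = 112 (0b01110000)
  OR R0, R5   → R0 = 162 OR 112 = 242 (0b11110010)
Final: R0 = 242

242


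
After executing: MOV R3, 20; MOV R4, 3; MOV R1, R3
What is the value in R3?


Register state trace:
  MOV R3, 20  → R3 = 20
  MOV R4, 3  → R4 = 3
  MOV R1, R3  → R1 = 20
Final: R3 = 20

20


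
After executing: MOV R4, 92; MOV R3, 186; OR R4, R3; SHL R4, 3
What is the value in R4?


Register state trace:
  MOV R4, 92  → R4 = 92 (0b01011100)
  MOV R3, 186  → R3 = 186 (0b10111010)
  OR R4, R3  → R4 = 92 OR 186 = 254 (0b11111110)
  SHL R4, 3  → R4 = 254 << 3 = 2032
Final: R4 = 2032

2032


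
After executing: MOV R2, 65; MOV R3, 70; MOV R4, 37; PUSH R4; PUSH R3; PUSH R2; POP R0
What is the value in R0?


Stack trace (top is rightmost):
  MOV R2, 65  → R2 = 65
  MOV R3, 70  → R3 = 70
  MOV R4, 37  → R4 = 37
  PUSH R4  → stack: [37]
  PUSH R3  → stack: [37, 70]
  PUSH R2  → stack: [37, 70, 65]
  POP R0  → R0 = 65, stack: [37, 70]
Final: R0 = 65

65


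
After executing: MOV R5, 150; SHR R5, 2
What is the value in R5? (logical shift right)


Register state trace:
  MOV R5, 150  → R5 = 150
  SHR R5, 2  → R5 = 150 >> 2 = 150 // 2^2 = 37
Final: R5 = 37

37


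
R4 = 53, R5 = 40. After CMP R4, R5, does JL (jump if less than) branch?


Trace:
  R4 = 53, R5 = 40
  CMP R4, R5  → compares 53 vs 40
  JL checks: is 53 less than 40?
  53 > 40, so condition is false
Branch taken: No

No


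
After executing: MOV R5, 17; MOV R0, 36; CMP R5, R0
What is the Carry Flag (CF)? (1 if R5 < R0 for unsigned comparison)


Register state trace:
  MOV R5, 17  → R5 = 17
  MOV R0, 36  → R0 = 36
  CMP R5, R0  → unsigned 17 - 36: borrow occurs
  17 < 36, so CF = 1
CF = 1

1


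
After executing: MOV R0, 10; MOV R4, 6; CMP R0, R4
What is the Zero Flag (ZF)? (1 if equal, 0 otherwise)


Register state trace:
  MOV R0, 10  → R0 = 10
  MOV R4, 6  → R4 = 6
  CMP R0, R4  → computes 10 - 6 = 4
  Result is nonzero, so values are not equal
ZF = 0

0


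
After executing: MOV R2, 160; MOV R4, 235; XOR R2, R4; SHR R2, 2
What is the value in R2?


Register state trace:
  MOV R2, 160  → R2 = 160 (0b10100000)
  MOV R4, 235  → R4 = 235 (0b11101011)
  XOR R2, R4  → R2 = 160 XOR 235 = 75 (0b01001011)
  SHR R2, 2  → R2 = 75 >> 2 = 18
Final: R2 = 18

18


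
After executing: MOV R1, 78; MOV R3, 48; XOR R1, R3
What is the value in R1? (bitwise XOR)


Register state trace:
  MOV R1, 78  → R1 = 78 (0b01001110)
  MOV R3, 48  → R3 = 48 (0b00110000)
  XOR R1, R3  → R1 = 78 XOR 48 = 126 (0b01111110)
Final: R1 = 126

126


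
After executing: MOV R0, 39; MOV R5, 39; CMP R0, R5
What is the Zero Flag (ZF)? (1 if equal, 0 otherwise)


Register state trace:
  MOV R0, 39  → R0 = 39
  MOV R5, 39  → R5 = 39
  CMP R0, R5  → computes 39 - 39 = 0
  Result is zero, so values are equal
ZF = 1

1


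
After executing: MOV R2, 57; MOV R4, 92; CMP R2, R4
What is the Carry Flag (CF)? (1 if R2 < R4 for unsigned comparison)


Register state trace:
  MOV R2, 57  → R2 = 57
  MOV R4, 92  → R4 = 92
  CMP R2, R4  → unsigned 57 - 92: borrow occurs
  57 < 92, so CF = 1
CF = 1

1


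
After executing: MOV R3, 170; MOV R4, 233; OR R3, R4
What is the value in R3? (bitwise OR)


Register state trace:
  MOV R3, 170  → R3 = 170 (0b10101010)
  MOV R4, 233  → R4 = 233 (0b11101001)
  OR R3, R4   → R3 = 170 OR 233 = 235 (0b11101011)
Final: R3 = 235

235


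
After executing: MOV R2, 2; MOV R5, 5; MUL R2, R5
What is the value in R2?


Register state trace:
  MOV R2, 2  → R2 = 2
  MOV R5, 5  → R5 = 5
  MUL R2, R5  → R2 = 2 * 5 = 10
Final: R2 = 10

10


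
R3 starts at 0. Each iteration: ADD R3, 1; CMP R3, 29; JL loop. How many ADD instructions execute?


Loop trace (R3 starts at 0, target 29, step 1):
  ADD #1: R3 = 0 + 1 = 1  → 1 < 29, loop
  ADD #2: R3 = 1 + 1 = 2  → 2 < 29, loop
  ADD #3: R3 = 2 + 1 = 3  → 3 < 29, loop
  ADD #4: R3 = 3 + 1 = 4  → 4 < 29, loop
  ADD #5: R3 = 4 + 1 = 5  → 5 < 29, loop
  ADD #6: R3 = 5 + 1 = 6  → 6 < 29, loop
  ADD #7: R3 = 6 + 1 = 7  → 7 < 29, loop
  ADD #8: R3 = 7 + 1 = 8  → 8 < 29, loop
  ADD #9: R3 = 8 + 1 = 9  → 9 < 29, loop
  ADD #10: R3 = 9 + 1 = 10  → 10 < 29, loop
  ADD #11: R3 = 10 + 1 = 11  → 11 < 29, loop
  ADD #12: R3 = 11 + 1 = 12  → 12 < 29, loop
  ADD #13: R3 = 12 + 1 = 13  → 13 < 29, loop
  ADD #14: R3 = 13 + 1 = 14  → 14 < 29, loop
  ADD #15: R3 = 14 + 1 = 15  → 15 < 29, loop
  ADD #16: R3 = 15 + 1 = 16  → 16 < 29, loop
  ADD #17: R3 = 16 + 1 = 17  → 17 < 29, loop
  ADD #18: R3 = 17 + 1 = 18  → 18 < 29, loop
  ADD #19: R3 = 18 + 1 = 19  → 19 < 29, loop
  ADD #20: R3 = 19 + 1 = 20  → 20 < 29, loop
  ADD #21: R3 = 20 + 1 = 21  → 21 < 29, loop
  ADD #22: R3 = 21 + 1 = 22  → 22 < 29, loop
  ADD #23: R3 = 22 + 1 = 23  → 23 < 29, loop
  ADD #24: R3 = 23 + 1 = 24  → 24 < 29, loop
  ADD #25: R3 = 24 + 1 = 25  → 25 < 29, loop
  ADD #26: R3 = 25 + 1 = 26  → 26 < 29, loop
  ADD #27: R3 = 26 + 1 = 27  → 27 < 29, loop
  ADD #28: R3 = 27 + 1 = 28  → 28 < 29, loop
  ADD #29: R3 = 28 + 1 = 29  → 29 >= 29, exit
Total ADD instructions: 29

29


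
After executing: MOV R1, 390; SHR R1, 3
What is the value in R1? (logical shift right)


Register state trace:
  MOV R1, 390  → R1 = 390
  SHR R1, 3  → R1 = 390 >> 3 = 390 // 2^3 = 48
Final: R1 = 48

48


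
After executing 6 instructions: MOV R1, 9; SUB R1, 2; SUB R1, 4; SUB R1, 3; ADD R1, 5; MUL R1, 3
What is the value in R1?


Register state trace:
  MOV R1, 9  → R1 = 9
  SUB R1, 2  → R1 = 9 - 2 = 7
  SUB R1, 4  → R1 = 7 - 4 = 3
  SUB R1, 3  → R1 = 3 - 3 = 0
  ADD R1, 5  → R1 = 0 + 5 = 5
  MUL R1, 3  → R1 = 5 * 3 = 15
Final: R1 = 15

15


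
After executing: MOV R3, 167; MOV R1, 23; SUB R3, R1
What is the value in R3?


Register state trace:
  MOV R3, 167  → R3 = 167
  MOV R1, 23  → R1 = 23
  SUB R3, R1  → R3 = 167 - 23 = 144
Final: R3 = 144

144


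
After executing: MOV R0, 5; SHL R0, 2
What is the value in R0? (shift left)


Register state trace:
  MOV R0, 5  → R0 = 5
  SHL R0, 2  → R0 = 5 << 2 = 5 * 2^2 = 20
Final: R0 = 20

20


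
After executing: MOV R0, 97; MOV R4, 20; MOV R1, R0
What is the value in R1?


Register state trace:
  MOV R0, 97  → R0 = 97
  MOV R4, 20  → R4 = 20
  MOV R1, R0  → R1 = 97
Final: R1 = 97

97


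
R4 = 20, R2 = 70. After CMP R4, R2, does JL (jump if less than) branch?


Trace:
  R4 = 20, R2 = 70
  CMP R4, R2  → compares 20 vs 70
  JL checks: is 20 less than 70?
  20 < 70, so condition is true
Branch taken: Yes

Yes


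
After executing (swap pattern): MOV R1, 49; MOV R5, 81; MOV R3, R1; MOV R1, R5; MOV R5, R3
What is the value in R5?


Register state trace (swap pattern):
  MOV R1, 49  → R1 = 49
  MOV R5, 81  → R5 = 81
  MOV R3, R1  → R3 = 49  (save R1)
  MOV R1, R5  → R1 = 81  (R1 gets R5's value)
  MOV R5, R3  → R5 = 49  (R5 gets saved value)
Final: R5 = 49

49


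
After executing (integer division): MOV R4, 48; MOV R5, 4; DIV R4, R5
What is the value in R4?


Register state trace:
  MOV R4, 48  → R4 = 48
  MOV R5, 4  → R5 = 4
  DIV R4, R5  → R4 = 48 // 4 = 12
Final: R4 = 12

12


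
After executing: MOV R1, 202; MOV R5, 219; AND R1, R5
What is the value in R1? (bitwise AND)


Register state trace:
  MOV R1, 202  → R1 = 202 (0b11001010)
  MOV R5, 219  → R5 = 219 (0b11011011)
  AND R1, R5  → R1 = 202 AND 219 = 202 (0b11001010)
Final: R1 = 202

202


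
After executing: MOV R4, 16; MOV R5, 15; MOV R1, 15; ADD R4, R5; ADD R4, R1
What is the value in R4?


Register state trace:
  MOV R4, 16  → R4 = 16
  MOV R5, 15  → R5 = 15
  MOV R1, 15  → R1 = 15
  ADD R4, R5  → R4 = 16 + 15 = 31
  ADD R4, R1  → R4 = 31 + 15 = 46
Final: R4 = 46

46


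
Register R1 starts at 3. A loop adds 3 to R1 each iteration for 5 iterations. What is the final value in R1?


Starting value: R1 = 3
  Iter 1: R1 = 3 + 3 = 6
  Iter 2: R1 = 6 + 3 = 9
  Iter 3: R1 = 9 + 3 = 12
  Iter 4: R1 = 12 + 3 = 15
  Iter 5: R1 = 15 + 3 = 18
Final: R1 = 18

18


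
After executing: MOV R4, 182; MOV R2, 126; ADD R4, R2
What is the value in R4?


Register state trace:
  MOV R4, 182  → R4 = 182
  MOV R2, 126  → R2 = 126
  ADD R4, R2  → R4 = 182 + 126 = 308
Final: R4 = 308

308


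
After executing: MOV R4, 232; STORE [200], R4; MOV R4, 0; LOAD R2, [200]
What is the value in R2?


Register and memory trace:
  MOV R4, 232  → R4 = 232
  STORE [200], R4  → mem[200] = 232
  MOV R4, 0  → R4 = 0
  LOAD R2, [200]  → R2 = mem[200] = 232
Final: R2 = 232

232


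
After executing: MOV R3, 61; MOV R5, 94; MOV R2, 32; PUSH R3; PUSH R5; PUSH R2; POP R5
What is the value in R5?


Stack trace (top is rightmost):
  MOV R3, 61  → R3 = 61
  MOV R5, 94  → R5 = 94
  MOV R2, 32  → R2 = 32
  PUSH R3  → stack: [61]
  PUSH R5  → stack: [61, 94]
  PUSH R2  → stack: [61, 94, 32]
  POP R5  → R5 = 32, stack: [61, 94]
Final: R5 = 32

32


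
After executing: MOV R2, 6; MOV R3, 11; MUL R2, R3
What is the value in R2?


Register state trace:
  MOV R2, 6  → R2 = 6
  MOV R3, 11  → R3 = 11
  MUL R2, R3  → R2 = 6 * 11 = 66
Final: R2 = 66

66


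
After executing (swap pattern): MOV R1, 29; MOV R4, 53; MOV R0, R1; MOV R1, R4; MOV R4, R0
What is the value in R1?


Register state trace (swap pattern):
  MOV R1, 29  → R1 = 29
  MOV R4, 53  → R4 = 53
  MOV R0, R1  → R0 = 29  (save R1)
  MOV R1, R4  → R1 = 53  (R1 gets R4's value)
  MOV R4, R0  → R4 = 29  (R4 gets saved value)
Final: R1 = 53

53


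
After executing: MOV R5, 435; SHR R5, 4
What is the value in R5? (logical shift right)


Register state trace:
  MOV R5, 435  → R5 = 435
  SHR R5, 4  → R5 = 435 >> 4 = 435 // 2^4 = 27
Final: R5 = 27

27


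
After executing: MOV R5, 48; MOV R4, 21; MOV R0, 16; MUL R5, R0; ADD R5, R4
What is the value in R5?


Register state trace:
  MOV R5, 48  → R5 = 48
  MOV R4, 21  → R4 = 21
  MOV R0, 16  → R0 = 16
  MUL R5, R0  → R5 = 48 * 16 = 768
  ADD R5, R4  → R5 = 768 + 21 = 789
Final: R5 = 789

789


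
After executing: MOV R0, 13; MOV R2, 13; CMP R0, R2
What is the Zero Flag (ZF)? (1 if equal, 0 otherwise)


Register state trace:
  MOV R0, 13  → R0 = 13
  MOV R2, 13  → R2 = 13
  CMP R0, R2  → computes 13 - 13 = 0
  Result is zero, so values are equal
ZF = 1

1


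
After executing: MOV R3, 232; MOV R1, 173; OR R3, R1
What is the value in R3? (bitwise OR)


Register state trace:
  MOV R3, 232  → R3 = 232 (0b11101000)
  MOV R1, 173  → R1 = 173 (0b10101101)
  OR R3, R1   → R3 = 232 OR 173 = 237 (0b11101101)
Final: R3 = 237

237


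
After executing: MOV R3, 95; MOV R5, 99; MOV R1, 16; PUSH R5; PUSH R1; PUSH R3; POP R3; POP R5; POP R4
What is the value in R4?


Stack trace (top is rightmost):
  MOV R3, 95  → R3 = 95
  MOV R5, 99  → R5 = 99
  MOV R1, 16  → R1 = 16
  PUSH R5  → stack: [99]
  PUSH R1  → stack: [99, 16]
  PUSH R3  → stack: [99, 16, 95]
  POP R3  → R3 = 95, stack: [99, 16]
  POP R5  → R5 = 16, stack: [99]
  POP R4  → R4 = 99, stack: []
Final: R4 = 99

99


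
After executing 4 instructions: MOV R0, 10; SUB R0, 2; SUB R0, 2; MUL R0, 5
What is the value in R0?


Register state trace:
  MOV R0, 10  → R0 = 10
  SUB R0, 2  → R0 = 10 - 2 = 8
  SUB R0, 2  → R0 = 8 - 2 = 6
  MUL R0, 5  → R0 = 6 * 5 = 30
Final: R0 = 30

30


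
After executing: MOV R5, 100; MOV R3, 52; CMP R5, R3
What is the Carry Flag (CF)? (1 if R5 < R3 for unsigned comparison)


Register state trace:
  MOV R5, 100  → R5 = 100
  MOV R3, 52  → R3 = 52
  CMP R5, R3  → unsigned 100 - 52: no borrow
  100 >= 52, so CF = 0
CF = 0

0


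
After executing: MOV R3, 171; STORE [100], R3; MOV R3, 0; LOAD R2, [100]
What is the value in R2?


Register and memory trace:
  MOV R3, 171  → R3 = 171
  STORE [100], R3  → mem[100] = 171
  MOV R3, 0  → R3 = 0
  LOAD R2, [100]  → R2 = mem[100] = 171
Final: R2 = 171

171


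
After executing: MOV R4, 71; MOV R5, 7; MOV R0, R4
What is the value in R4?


Register state trace:
  MOV R4, 71  → R4 = 71
  MOV R5, 7  → R5 = 7
  MOV R0, R4  → R0 = 71
Final: R4 = 71

71


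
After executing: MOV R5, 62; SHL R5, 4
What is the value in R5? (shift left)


Register state trace:
  MOV R5, 62  → R5 = 62
  SHL R5, 4  → R5 = 62 << 4 = 62 * 2^4 = 992
Final: R5 = 992

992


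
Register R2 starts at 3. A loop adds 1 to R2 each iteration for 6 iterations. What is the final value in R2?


Starting value: R2 = 3
  Iter 1: R2 = 3 + 1 = 4
  Iter 2: R2 = 4 + 1 = 5
  Iter 3: R2 = 5 + 1 = 6
  Iter 4: R2 = 6 + 1 = 7
  Iter 5: R2 = 7 + 1 = 8
  Iter 6: R2 = 8 + 1 = 9
Final: R2 = 9

9


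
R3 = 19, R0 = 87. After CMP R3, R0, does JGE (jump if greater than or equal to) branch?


Trace:
  R3 = 19, R0 = 87
  CMP R3, R0  → compares 19 vs 87
  JGE checks: is 19 greater than or equal to 87?
  19 < 87, so condition is false
Branch taken: No

No


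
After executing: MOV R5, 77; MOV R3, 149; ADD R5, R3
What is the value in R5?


Register state trace:
  MOV R5, 77  → R5 = 77
  MOV R3, 149  → R3 = 149
  ADD R5, R3  → R5 = 77 + 149 = 226
Final: R5 = 226

226


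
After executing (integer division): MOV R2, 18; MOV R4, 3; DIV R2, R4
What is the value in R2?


Register state trace:
  MOV R2, 18  → R2 = 18
  MOV R4, 3  → R4 = 3
  DIV R2, R4  → R2 = 18 // 3 = 6
Final: R2 = 6

6


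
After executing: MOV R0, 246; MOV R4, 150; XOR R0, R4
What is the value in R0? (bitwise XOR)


Register state trace:
  MOV R0, 246  → R0 = 246 (0b11110110)
  MOV R4, 150  → R4 = 150 (0b10010110)
  XOR R0, R4  → R0 = 246 XOR 150 = 96 (0b01100000)
Final: R0 = 96

96


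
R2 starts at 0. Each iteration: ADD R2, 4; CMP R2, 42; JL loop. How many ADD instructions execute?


Loop trace (R2 starts at 0, target 42, step 4):
  ADD #1: R2 = 0 + 4 = 4  → 4 < 42, loop
  ADD #2: R2 = 4 + 4 = 8  → 8 < 42, loop
  ADD #3: R2 = 8 + 4 = 12  → 12 < 42, loop
  ADD #4: R2 = 12 + 4 = 16  → 16 < 42, loop
  ADD #5: R2 = 16 + 4 = 20  → 20 < 42, loop
  ADD #6: R2 = 20 + 4 = 24  → 24 < 42, loop
  ADD #7: R2 = 24 + 4 = 28  → 28 < 42, loop
  ADD #8: R2 = 28 + 4 = 32  → 32 < 42, loop
  ADD #9: R2 = 32 + 4 = 36  → 36 < 42, loop
  ADD #10: R2 = 36 + 4 = 40  → 40 < 42, loop
  ADD #11: R2 = 40 + 4 = 44  → 44 >= 42, exit
Total ADD instructions: 11

11


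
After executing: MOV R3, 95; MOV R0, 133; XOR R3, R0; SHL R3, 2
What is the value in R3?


Register state trace:
  MOV R3, 95  → R3 = 95 (0b01011111)
  MOV R0, 133  → R0 = 133 (0b10000101)
  XOR R3, R0  → R3 = 95 XOR 133 = 218 (0b11011010)
  SHL R3, 2  → R3 = 218 << 2 = 872
Final: R3 = 872

872
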